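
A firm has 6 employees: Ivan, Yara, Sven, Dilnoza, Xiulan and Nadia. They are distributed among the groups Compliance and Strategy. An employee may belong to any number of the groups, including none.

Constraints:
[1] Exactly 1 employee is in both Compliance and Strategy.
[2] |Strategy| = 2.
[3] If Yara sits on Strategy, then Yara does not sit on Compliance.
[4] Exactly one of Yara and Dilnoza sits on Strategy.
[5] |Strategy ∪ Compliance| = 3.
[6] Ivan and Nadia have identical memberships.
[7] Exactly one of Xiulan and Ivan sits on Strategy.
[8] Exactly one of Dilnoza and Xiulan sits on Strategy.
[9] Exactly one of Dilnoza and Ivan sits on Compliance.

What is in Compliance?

Compliance = {Dilnoza, Xiulan}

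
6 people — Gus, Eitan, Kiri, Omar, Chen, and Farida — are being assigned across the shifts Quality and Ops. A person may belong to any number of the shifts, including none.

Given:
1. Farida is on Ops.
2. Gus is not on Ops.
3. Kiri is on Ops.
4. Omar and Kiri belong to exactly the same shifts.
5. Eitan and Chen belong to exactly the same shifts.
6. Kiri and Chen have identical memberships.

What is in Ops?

Ops = {Chen, Eitan, Farida, Kiri, Omar}

From (1): Farida ∈ Ops.
From (2): Gus ∉ Ops.
From (3): Kiri ∈ Ops.
(4): Omar matches Kiri: Omar ∈ Ops.
(6): Chen matches Kiri: Chen ∈ Ops.
(5): Eitan matches Chen: Eitan ∈ Ops.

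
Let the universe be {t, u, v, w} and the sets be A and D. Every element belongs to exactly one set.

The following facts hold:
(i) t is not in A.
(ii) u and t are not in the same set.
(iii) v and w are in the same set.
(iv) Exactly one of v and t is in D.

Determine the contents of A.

From (i): t ∉ A.
Only one set left: t ∈ D.
(ii): u ∉ D.
(iv) (exactly one): v ∉ D.
Only one set left: u ∈ A.
Only one set left: v ∈ A.
(iii): w matches v: w ∈ A.

A = {u, v, w}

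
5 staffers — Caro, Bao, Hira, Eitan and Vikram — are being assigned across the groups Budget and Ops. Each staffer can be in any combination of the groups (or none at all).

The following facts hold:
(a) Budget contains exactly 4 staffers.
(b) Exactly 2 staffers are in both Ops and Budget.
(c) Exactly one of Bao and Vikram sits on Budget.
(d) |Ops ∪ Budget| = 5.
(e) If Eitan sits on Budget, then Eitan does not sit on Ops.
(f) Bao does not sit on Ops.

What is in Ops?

Ops = {Caro, Hira, Vikram}

From (f): Bao ∉ Ops.
Suppose Caro ∉ Ops: no assignment then satisfies all the clues, so Caro ∈ Ops.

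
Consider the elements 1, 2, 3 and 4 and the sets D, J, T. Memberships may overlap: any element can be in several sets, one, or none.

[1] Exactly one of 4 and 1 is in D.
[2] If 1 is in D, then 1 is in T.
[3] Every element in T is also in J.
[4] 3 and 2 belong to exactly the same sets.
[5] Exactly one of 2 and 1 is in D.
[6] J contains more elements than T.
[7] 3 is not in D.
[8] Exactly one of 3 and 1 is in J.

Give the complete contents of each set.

From (7): 3 ∉ D.
(4): 2 matches 3: 2 ∉ D.
(5) (exactly one): 1 ∈ D.
(1) (exactly one): 4 ∉ D.
(2): 1 ∈ T.
(3) with 1 ∈ T: 1 ∈ J.
(8) (exactly one): 3 ∉ J.
(3) contrapositive: 3 ∉ T.
(4): 2 matches 3: 2 ∉ J.
(4): 2 matches 3: 2 ∉ T.
Suppose 4 ∉ J: no assignment then satisfies all the clues, so 4 ∈ J.

D = {1}; J = {1, 4}; T = {1}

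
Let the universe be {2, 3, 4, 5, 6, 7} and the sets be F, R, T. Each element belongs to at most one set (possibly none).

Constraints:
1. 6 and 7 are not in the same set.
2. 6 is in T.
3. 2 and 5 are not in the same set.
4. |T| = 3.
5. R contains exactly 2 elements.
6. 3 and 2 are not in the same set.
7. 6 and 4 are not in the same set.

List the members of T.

T = {3, 5, 6}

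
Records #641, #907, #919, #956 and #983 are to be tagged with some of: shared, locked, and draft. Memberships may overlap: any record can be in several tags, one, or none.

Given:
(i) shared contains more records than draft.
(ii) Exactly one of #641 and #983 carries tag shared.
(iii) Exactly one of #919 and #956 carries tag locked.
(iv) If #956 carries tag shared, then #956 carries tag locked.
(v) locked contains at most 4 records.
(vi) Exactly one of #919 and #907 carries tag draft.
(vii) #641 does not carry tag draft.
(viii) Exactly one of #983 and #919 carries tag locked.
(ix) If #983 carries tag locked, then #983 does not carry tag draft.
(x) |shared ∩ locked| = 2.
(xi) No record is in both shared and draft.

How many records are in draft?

1

From (vii): #641 ∉ draft.
Suppose #956 ∈ draft: no assignment then satisfies all the clues, so #956 ∉ draft.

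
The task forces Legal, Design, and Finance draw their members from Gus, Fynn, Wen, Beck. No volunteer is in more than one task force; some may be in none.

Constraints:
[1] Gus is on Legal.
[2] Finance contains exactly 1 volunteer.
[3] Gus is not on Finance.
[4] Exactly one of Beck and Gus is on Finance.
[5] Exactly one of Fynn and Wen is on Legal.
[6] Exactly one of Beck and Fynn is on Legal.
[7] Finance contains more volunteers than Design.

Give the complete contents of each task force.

Legal = {Fynn, Gus}; Design = {}; Finance = {Beck}

From (1): Gus ∈ Legal.
(4) (exactly one): Beck ∈ Finance.
(6) (exactly one): Fynn ∈ Legal.
(2): Finance already has 1, so the rest are out.
(5) (exactly one): Wen ∉ Legal.
Suppose Wen ∈ Design: no assignment then satisfies all the clues, so Wen ∉ Design.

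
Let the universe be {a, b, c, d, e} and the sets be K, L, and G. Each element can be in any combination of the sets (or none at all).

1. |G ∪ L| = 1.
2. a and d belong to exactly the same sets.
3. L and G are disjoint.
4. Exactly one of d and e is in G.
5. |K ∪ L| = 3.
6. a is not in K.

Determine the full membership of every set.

K = {b, c, e}; L = {}; G = {e}

From (6): a ∉ K.
(2): d matches a: d ∉ K.
Suppose a ∈ L: no assignment then satisfies all the clues, so a ∉ L.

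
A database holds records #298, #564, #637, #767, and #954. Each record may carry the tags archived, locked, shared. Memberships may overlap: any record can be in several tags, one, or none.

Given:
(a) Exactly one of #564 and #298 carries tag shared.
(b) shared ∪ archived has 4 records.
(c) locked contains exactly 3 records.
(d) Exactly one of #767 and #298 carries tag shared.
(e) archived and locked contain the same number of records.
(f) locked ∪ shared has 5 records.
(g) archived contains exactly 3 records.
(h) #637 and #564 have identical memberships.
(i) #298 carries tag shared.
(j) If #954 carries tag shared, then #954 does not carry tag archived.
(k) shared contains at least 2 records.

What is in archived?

archived = {#298, #564, #637}

From (i): #298 ∈ shared.
(a) (exactly one): #564 ∉ shared.
(d) (exactly one): #767 ∉ shared.
(h): #637 matches #564: #637 ∉ shared.
(k): only 2 candidates remain for shared, so all are in.
(j): #954 ∉ archived.
Suppose #298 ∉ archived: no assignment then satisfies all the clues, so #298 ∈ archived.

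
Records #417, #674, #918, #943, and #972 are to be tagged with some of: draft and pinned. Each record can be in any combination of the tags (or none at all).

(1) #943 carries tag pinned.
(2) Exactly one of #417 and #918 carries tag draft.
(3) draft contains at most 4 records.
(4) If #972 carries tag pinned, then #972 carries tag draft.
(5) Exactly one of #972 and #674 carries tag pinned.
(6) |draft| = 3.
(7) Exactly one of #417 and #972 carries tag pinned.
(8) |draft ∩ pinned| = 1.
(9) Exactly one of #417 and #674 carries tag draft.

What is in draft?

draft = {#674, #918, #972}

From (1): #943 ∈ pinned.
Suppose #417 ∈ draft: no assignment then satisfies all the clues, so #417 ∉ draft.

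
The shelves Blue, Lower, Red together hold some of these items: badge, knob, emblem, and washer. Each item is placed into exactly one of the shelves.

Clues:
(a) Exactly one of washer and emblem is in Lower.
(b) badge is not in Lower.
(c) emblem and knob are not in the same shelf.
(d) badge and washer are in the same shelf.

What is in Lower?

Lower = {emblem}

From (b): badge ∉ Lower.
(d): washer matches badge: washer ∉ Lower.
(a) (exactly one): emblem ∈ Lower.
(c): knob ∉ Lower.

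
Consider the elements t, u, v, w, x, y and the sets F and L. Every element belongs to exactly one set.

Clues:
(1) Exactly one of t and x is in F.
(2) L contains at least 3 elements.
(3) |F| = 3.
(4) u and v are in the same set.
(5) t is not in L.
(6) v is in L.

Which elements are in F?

From (5): t ∉ L.
From (6): v ∈ L.
(4): u matches v: u ∉ F.
(4): u matches v: u ∈ L.
Only one set left: t ∈ F.
(1) (exactly one): x ∉ F.
(3): only 3 candidates remain for F, so all are in.
Only one set left: x ∈ L.

F = {t, w, y}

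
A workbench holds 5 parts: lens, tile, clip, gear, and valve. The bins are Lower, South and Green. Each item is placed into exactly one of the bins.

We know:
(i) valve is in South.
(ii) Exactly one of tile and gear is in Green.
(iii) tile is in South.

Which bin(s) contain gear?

gear: Green

From (i): valve ∈ South.
From (iii): tile ∈ South.
(ii) (exactly one): gear ∈ Green.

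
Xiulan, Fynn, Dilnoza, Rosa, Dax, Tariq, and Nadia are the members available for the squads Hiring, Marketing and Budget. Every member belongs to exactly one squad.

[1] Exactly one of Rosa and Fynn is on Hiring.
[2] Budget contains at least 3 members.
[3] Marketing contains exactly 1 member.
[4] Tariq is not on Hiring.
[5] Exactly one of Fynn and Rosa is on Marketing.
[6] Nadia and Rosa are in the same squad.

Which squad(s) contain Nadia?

From (4): Tariq ∉ Hiring.
Suppose Nadia ∉ Hiring: no assignment then satisfies all the clues, so Nadia ∈ Hiring.

Nadia: Hiring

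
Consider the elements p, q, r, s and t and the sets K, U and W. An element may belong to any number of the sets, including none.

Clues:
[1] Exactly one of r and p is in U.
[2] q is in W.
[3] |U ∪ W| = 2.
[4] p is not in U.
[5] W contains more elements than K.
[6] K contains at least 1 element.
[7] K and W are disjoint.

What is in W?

W = {q, r}

From (2): q ∈ W.
From (4): p ∉ U.
(1) (exactly one): r ∈ U.
(7) (disjoint): q ∉ K.
Suppose p ∈ W: no assignment then satisfies all the clues, so p ∉ W.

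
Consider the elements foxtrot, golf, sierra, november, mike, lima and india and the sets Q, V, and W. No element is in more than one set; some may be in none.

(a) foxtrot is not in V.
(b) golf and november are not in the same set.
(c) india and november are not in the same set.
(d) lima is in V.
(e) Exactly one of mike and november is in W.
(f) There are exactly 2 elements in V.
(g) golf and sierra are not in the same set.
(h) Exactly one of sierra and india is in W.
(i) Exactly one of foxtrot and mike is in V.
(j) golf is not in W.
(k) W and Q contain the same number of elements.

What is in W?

W = {november, sierra}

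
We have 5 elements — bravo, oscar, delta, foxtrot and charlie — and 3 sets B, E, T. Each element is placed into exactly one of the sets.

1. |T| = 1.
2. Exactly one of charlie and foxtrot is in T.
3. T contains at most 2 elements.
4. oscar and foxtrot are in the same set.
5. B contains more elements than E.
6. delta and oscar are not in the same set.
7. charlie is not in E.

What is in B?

B = {bravo, foxtrot, oscar}

From (7): charlie ∉ E.
Suppose bravo ∉ B: no assignment then satisfies all the clues, so bravo ∈ B.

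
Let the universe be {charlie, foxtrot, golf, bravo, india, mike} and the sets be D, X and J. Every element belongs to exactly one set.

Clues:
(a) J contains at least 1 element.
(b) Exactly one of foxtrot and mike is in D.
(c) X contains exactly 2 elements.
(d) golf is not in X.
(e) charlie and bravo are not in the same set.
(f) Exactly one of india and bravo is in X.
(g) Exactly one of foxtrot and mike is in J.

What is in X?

X = {charlie, india}

From (d): golf ∉ X.
Suppose charlie ∉ X: no assignment then satisfies all the clues, so charlie ∈ X.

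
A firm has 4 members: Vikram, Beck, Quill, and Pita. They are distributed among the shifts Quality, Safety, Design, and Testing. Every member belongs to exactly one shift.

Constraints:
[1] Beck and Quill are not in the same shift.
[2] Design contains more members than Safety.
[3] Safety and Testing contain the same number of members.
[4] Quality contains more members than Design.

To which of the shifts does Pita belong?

Pita: Quality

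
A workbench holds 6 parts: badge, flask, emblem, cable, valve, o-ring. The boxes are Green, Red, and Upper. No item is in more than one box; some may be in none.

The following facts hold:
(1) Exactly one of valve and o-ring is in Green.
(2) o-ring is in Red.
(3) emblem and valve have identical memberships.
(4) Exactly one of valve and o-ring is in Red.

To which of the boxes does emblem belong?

emblem: Green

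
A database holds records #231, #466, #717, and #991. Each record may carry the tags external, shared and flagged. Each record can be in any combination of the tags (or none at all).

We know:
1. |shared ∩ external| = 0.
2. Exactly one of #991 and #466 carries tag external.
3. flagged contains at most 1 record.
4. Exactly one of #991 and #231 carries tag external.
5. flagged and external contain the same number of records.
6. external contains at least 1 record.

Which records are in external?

external = {#991}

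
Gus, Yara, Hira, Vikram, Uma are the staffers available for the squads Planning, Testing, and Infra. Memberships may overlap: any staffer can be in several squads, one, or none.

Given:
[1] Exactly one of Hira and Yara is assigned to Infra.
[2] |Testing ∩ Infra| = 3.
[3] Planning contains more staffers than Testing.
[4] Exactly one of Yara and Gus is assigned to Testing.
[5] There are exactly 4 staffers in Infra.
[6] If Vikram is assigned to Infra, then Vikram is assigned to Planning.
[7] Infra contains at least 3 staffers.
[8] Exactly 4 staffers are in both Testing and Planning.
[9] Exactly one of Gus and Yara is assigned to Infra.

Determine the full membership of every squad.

Planning = {Gus, Hira, Uma, Vikram, Yara}; Testing = {Hira, Uma, Vikram, Yara}; Infra = {Gus, Hira, Uma, Vikram}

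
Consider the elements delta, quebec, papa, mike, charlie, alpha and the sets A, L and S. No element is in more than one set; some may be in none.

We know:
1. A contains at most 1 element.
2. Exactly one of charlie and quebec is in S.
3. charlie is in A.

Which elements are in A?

From (3): charlie ∈ A.
(1): A already has 1, so the rest are out.
(2) (exactly one): quebec ∈ S.

A = {charlie}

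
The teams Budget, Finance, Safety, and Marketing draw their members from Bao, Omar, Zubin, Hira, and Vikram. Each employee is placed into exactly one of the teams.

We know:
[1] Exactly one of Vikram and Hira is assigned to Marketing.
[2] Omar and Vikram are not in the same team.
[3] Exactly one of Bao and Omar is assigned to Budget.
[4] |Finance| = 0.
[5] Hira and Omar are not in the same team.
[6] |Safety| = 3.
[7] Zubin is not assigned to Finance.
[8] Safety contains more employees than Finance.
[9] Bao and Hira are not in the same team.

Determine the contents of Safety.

Safety = {Bao, Vikram, Zubin}

From (7): Zubin ∉ Finance.
(4): Finance already has 0, so the rest are out.
Suppose Bao ∉ Safety: no assignment then satisfies all the clues, so Bao ∈ Safety.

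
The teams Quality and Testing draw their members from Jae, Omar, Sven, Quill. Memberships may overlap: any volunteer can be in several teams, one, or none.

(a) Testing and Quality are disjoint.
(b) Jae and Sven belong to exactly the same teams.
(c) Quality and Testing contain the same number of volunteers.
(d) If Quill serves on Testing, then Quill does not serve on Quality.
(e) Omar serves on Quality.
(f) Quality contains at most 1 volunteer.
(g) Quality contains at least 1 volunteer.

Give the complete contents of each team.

Quality = {Omar}; Testing = {Quill}

From (e): Omar ∈ Quality.
(a) (disjoint): Omar ∉ Testing.
(f): Quality already has 1, so the rest are out.
Suppose Jae ∈ Testing: no assignment then satisfies all the clues, so Jae ∉ Testing.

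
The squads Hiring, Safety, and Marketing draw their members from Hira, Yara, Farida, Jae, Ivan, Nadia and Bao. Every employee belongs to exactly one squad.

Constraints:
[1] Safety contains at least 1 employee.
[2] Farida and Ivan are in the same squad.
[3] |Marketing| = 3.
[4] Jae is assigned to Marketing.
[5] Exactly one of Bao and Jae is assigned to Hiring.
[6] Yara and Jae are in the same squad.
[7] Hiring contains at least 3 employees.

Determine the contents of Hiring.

Hiring = {Bao, Farida, Ivan}

From (4): Jae ∈ Marketing.
(5) (exactly one): Bao ∈ Hiring.
(6): Yara matches Jae: Yara ∉ Hiring.
(6): Yara matches Jae: Yara ∉ Safety.
(6): Yara matches Jae: Yara ∈ Marketing.
Suppose Hira ∈ Hiring: no assignment then satisfies all the clues, so Hira ∉ Hiring.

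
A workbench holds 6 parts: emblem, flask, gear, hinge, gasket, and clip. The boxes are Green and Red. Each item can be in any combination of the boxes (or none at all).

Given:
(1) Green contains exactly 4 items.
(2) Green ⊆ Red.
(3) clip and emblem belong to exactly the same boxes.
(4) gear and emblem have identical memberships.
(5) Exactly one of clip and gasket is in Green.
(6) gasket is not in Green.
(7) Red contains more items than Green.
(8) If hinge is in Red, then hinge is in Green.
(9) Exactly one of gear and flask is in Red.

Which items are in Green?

Green = {clip, emblem, gear, hinge}

From (6): gasket ∉ Green.
(5) (exactly one): clip ∈ Green.
(2) with clip ∈ Green: clip ∈ Red.
(3): emblem matches clip: emblem ∈ Green.
(3): emblem matches clip: emblem ∈ Red.
(4): gear matches emblem: gear ∈ Green.
(4): gear matches emblem: gear ∈ Red.
(9) (exactly one): flask ∉ Red.
(2) contrapositive: flask ∉ Green.
(1): only 4 candidates remain for Green, so all are in.
(2) with hinge ∈ Green: hinge ∈ Red.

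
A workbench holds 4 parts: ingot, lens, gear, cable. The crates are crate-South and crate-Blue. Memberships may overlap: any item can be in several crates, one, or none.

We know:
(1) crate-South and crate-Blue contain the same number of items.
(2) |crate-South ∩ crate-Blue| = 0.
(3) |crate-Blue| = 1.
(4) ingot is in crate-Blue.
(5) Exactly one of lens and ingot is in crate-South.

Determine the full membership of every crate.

crate-South = {lens}; crate-Blue = {ingot}

From (4): ingot ∈ crate-Blue.
(3): crate-Blue already has 1, so the rest are out.
Suppose ingot ∈ crate-South: no assignment then satisfies all the clues, so ingot ∉ crate-South.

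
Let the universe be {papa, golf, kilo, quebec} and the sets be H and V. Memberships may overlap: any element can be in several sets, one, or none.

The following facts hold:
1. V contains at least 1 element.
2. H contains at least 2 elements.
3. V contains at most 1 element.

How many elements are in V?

1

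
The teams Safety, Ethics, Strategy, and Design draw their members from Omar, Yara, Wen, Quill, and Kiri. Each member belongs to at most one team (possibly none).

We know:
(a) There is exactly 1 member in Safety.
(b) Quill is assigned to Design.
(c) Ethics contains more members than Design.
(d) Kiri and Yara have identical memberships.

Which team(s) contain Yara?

Yara: Ethics

From (b): Quill ∈ Design.
Suppose Yara ∈ Safety: no assignment then satisfies all the clues, so Yara ∉ Safety.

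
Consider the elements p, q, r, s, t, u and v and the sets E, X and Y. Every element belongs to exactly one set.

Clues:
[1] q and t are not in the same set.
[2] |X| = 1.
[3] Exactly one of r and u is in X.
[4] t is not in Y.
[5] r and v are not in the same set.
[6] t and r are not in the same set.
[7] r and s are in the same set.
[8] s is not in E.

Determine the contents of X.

X = {u}

From (4): t ∉ Y.
From (8): s ∉ E.
(7): r matches s: r ∉ E.
Suppose p ∈ X: no assignment then satisfies all the clues, so p ∉ X.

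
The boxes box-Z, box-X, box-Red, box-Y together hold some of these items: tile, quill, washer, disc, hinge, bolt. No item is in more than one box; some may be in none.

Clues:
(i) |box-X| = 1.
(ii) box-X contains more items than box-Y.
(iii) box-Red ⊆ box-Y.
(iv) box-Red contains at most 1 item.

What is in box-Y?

box-Y = {}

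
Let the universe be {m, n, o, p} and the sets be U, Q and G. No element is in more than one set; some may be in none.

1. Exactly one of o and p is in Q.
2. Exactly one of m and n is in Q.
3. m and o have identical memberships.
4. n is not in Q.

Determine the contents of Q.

From (4): n ∉ Q.
(2) (exactly one): m ∈ Q.
(3): o matches m: o ∉ U.
(3): o matches m: o ∈ Q.
(1) (exactly one): p ∉ Q.

Q = {m, o}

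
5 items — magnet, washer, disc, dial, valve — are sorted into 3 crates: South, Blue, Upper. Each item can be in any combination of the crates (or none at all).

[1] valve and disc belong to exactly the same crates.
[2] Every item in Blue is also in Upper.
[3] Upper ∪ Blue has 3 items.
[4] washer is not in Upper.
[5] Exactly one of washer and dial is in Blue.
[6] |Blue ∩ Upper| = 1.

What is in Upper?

Upper = {dial, disc, valve}

From (4): washer ∉ Upper.
(2) contrapositive: washer ∉ Blue.
(5) (exactly one): dial ∈ Blue.
(2) with dial ∈ Blue: dial ∈ Upper.
Suppose magnet ∈ Upper: no assignment then satisfies all the clues, so magnet ∉ Upper.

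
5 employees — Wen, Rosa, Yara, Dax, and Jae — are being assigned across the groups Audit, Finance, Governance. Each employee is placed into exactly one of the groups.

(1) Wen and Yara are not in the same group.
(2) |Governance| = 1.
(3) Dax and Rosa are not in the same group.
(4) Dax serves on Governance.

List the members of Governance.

From (4): Dax ∈ Governance.
(2): Governance already has 1, so the rest are out.

Governance = {Dax}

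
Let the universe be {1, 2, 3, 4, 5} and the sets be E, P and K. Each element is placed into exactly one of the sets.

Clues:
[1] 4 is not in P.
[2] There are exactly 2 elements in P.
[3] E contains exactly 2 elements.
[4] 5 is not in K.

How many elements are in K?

1

From (1): 4 ∉ P.
From (4): 5 ∉ K.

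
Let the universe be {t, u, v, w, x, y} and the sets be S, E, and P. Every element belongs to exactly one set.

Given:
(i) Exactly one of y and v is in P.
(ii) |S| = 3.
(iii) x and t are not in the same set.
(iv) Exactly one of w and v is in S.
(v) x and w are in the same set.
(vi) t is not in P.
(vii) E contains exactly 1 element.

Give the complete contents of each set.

S = {w, x, y}; E = {t}; P = {u, v}

From (vi): t ∉ P.
Suppose t ∈ S: no assignment then satisfies all the clues, so t ∉ S.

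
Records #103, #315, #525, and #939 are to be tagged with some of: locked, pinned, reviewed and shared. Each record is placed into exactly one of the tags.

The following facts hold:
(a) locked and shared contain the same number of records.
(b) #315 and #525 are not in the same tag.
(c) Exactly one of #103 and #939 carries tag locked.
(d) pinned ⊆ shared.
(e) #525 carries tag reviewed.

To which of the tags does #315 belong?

#315: shared

From (e): #525 ∈ reviewed.
(b): #315 ∉ reviewed.
Suppose #315 ∈ locked: no assignment then satisfies all the clues, so #315 ∉ locked.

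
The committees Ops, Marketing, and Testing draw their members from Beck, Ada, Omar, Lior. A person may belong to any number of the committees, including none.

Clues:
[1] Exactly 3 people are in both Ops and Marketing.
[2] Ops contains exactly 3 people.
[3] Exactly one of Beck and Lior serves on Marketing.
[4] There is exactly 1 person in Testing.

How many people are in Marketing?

3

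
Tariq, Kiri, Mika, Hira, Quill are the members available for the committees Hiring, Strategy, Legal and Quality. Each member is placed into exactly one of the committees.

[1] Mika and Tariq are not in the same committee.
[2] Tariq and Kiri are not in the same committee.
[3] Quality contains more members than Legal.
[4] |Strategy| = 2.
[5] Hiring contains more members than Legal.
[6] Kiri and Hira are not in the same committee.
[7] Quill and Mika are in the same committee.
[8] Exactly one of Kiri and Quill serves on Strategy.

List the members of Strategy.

Strategy = {Mika, Quill}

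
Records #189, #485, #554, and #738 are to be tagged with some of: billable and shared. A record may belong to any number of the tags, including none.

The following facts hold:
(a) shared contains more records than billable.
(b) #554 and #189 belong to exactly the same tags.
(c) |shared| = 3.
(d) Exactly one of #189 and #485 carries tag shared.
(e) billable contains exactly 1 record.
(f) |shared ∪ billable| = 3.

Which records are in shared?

shared = {#189, #554, #738}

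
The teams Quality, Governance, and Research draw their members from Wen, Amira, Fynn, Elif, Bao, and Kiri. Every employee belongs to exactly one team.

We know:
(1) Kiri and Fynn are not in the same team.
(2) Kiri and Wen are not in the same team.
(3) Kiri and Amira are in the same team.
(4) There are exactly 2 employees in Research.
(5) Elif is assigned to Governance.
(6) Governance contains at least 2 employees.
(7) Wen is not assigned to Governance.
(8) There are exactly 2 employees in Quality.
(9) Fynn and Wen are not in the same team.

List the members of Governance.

Governance = {Elif, Fynn}

From (5): Elif ∈ Governance.
From (7): Wen ∉ Governance.
Suppose Amira ∈ Governance: no assignment then satisfies all the clues, so Amira ∉ Governance.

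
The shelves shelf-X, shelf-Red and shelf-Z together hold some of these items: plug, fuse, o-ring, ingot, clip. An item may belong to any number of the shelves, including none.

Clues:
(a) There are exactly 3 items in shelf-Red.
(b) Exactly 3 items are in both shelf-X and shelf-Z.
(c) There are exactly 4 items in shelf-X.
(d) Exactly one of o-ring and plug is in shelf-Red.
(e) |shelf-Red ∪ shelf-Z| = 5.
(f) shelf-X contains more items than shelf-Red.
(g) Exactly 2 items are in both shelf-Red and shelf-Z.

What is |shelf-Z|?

4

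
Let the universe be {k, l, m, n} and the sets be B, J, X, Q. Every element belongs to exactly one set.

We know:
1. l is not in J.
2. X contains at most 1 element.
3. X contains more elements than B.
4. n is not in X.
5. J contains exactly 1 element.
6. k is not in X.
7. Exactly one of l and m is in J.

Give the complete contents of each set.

B = {}; J = {m}; X = {l}; Q = {k, n}

From (1): l ∉ J.
From (4): n ∉ X.
From (6): k ∉ X.
(7) (exactly one): m ∈ J.
(5): J already has 1, so the rest are out.
Suppose k ∈ B: no assignment then satisfies all the clues, so k ∉ B.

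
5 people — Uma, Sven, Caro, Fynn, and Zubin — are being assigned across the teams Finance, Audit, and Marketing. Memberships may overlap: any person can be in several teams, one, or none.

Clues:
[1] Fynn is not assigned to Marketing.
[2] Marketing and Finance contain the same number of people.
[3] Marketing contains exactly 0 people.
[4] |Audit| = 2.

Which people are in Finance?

Finance = {}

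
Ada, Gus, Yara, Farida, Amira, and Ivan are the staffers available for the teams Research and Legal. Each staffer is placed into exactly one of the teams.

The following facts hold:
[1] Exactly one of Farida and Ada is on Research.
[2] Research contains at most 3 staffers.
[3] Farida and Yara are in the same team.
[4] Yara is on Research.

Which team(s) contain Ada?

From (4): Yara ∈ Research.
(3): Farida matches Yara: Farida ∈ Research.
(1) (exactly one): Ada ∉ Research.
Only one team left: Ada ∈ Legal.

Ada: Legal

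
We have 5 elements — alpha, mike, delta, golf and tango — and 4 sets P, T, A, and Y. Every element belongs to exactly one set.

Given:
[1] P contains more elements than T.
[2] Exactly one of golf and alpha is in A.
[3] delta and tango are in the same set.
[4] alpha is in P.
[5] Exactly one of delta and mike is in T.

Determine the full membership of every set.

P = {alpha, delta, tango}; T = {mike}; A = {golf}; Y = {}

From (4): alpha ∈ P.
(2) (exactly one): golf ∈ A.
Suppose mike ∈ P: no assignment then satisfies all the clues, so mike ∉ P.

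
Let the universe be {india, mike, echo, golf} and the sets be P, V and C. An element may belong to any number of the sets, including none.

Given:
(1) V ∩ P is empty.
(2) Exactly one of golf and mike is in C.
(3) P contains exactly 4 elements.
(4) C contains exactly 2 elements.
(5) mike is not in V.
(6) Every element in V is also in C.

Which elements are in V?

V = {}

From (5): mike ∉ V.
(3): only 4 candidates remain for P, so all are in.
(1) (disjoint): india ∉ V.
(1) (disjoint): echo ∉ V.
(1) (disjoint): golf ∉ V.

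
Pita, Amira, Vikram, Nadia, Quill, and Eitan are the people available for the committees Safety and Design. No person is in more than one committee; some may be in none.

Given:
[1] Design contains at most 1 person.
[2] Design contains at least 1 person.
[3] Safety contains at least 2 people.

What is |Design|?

1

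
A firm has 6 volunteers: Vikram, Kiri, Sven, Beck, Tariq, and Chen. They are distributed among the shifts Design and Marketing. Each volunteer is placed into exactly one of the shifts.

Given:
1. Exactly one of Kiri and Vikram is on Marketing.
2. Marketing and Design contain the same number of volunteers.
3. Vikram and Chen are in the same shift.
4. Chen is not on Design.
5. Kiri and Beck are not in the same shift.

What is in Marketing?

From (4): Chen ∉ Design.
(3): Vikram matches Chen: Vikram ∉ Design.
Only one shift left: Vikram ∈ Marketing.
Only one shift left: Chen ∈ Marketing.
(1) (exactly one): Kiri ∉ Marketing.
Only one shift left: Kiri ∈ Design.
(5): Beck ∉ Design.
Only one shift left: Beck ∈ Marketing.
Suppose Sven ∈ Marketing: no assignment then satisfies all the clues, so Sven ∉ Marketing.

Marketing = {Beck, Chen, Vikram}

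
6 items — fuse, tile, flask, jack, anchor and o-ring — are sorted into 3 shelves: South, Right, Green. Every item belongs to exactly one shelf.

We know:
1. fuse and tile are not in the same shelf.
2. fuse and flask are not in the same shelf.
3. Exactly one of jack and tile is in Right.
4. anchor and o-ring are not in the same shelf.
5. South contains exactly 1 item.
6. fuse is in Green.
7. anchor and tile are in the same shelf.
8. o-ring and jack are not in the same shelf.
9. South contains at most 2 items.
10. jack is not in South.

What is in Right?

Right = {anchor, flask, tile}

From (6): fuse ∈ Green.
From (10): jack ∉ South.
(1): tile ∉ Green.
(2): flask ∉ Green.
(7): anchor matches tile: anchor ∉ Green.
Suppose tile ∉ Right: no assignment then satisfies all the clues, so tile ∈ Right.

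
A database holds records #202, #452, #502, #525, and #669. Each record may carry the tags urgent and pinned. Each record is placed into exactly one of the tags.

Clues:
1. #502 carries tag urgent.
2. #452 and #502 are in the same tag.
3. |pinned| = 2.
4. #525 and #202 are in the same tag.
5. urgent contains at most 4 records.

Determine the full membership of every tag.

urgent = {#452, #502, #669}; pinned = {#202, #525}

From (1): #502 ∈ urgent.
(2): #452 matches #502: #452 ∈ urgent.
Suppose #202 ∈ urgent: no assignment then satisfies all the clues, so #202 ∉ urgent.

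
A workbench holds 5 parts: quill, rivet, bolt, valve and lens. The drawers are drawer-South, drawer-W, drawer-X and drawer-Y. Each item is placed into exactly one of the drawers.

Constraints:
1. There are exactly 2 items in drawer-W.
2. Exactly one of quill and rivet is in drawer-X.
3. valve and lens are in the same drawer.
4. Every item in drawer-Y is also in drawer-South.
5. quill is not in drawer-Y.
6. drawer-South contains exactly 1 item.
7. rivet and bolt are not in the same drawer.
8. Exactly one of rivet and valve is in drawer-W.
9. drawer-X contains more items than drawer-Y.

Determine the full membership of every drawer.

drawer-South = {rivet}; drawer-W = {lens, valve}; drawer-X = {bolt, quill}; drawer-Y = {}

From (5): quill ∉ drawer-Y.
Suppose quill ∈ drawer-South: no assignment then satisfies all the clues, so quill ∉ drawer-South.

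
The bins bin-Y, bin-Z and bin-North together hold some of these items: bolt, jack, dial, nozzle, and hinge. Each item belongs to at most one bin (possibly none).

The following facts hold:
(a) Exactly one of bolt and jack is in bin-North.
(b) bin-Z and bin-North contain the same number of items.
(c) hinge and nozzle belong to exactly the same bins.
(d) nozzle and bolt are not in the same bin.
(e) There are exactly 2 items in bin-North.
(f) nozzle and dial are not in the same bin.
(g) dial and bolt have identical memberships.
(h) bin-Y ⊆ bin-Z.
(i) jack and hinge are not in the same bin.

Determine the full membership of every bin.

bin-Y = {}; bin-Z = {hinge, nozzle}; bin-North = {bolt, dial}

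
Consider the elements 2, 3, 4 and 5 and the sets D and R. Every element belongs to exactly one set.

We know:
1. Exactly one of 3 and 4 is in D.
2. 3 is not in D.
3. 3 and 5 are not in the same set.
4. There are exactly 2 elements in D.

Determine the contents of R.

From (2): 3 ∉ D.
(1) (exactly one): 4 ∈ D.
Only one set left: 3 ∈ R.
(3): 5 ∉ R.
Only one set left: 5 ∈ D.
(4): D already has 2, so the rest are out.
Only one set left: 2 ∈ R.

R = {2, 3}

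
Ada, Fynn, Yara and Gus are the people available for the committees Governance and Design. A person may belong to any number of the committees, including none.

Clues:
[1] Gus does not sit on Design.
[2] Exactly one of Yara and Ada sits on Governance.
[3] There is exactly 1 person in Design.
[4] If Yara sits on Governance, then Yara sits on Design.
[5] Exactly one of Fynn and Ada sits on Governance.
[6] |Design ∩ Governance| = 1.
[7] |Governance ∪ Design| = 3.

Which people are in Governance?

Governance = {Fynn, Gus, Yara}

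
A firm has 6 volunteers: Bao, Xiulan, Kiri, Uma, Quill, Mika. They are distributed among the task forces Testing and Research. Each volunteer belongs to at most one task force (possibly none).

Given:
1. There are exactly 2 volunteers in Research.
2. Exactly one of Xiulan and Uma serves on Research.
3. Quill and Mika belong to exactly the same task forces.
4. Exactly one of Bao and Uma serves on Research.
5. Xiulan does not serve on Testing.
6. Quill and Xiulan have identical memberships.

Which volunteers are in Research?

Research = {Kiri, Uma}

From (5): Xiulan ∉ Testing.
(6): Quill matches Xiulan: Quill ∉ Testing.
(3): Mika matches Quill: Mika ∉ Testing.
Suppose Bao ∈ Research: no assignment then satisfies all the clues, so Bao ∉ Research.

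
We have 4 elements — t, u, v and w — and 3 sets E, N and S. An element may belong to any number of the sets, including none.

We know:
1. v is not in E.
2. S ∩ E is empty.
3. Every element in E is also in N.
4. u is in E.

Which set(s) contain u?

From (1): v ∉ E.
From (4): u ∈ E.
(2) (disjoint): u ∉ S.
(3) with u ∈ E: u ∈ N.

u: E, N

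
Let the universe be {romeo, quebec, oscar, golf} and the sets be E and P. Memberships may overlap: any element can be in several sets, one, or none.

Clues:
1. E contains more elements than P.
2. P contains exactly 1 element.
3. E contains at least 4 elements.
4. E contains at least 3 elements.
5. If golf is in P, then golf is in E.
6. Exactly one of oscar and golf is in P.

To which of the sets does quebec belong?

quebec: E

(3): only 4 candidates remain for E, so all are in.
Suppose quebec ∈ P: no assignment then satisfies all the clues, so quebec ∉ P.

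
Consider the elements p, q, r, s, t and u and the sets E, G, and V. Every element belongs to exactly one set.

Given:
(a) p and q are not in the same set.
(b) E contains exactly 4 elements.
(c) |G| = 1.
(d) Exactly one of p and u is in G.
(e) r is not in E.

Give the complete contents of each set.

E = {q, s, t, u}; G = {p}; V = {r}

From (e): r ∉ E.
Suppose p ∈ E: no assignment then satisfies all the clues, so p ∉ E.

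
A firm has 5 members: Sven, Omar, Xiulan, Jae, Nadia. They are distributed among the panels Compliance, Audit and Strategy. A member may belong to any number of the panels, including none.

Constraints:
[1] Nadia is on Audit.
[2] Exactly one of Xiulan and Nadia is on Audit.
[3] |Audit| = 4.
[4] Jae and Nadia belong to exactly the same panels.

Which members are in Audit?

Audit = {Jae, Nadia, Omar, Sven}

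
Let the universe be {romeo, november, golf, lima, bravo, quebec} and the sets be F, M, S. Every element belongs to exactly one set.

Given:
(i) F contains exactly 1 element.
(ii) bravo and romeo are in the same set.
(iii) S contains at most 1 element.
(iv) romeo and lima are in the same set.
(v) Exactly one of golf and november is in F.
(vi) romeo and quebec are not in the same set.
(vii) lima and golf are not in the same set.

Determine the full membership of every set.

F = {golf}; M = {bravo, lima, november, romeo}; S = {quebec}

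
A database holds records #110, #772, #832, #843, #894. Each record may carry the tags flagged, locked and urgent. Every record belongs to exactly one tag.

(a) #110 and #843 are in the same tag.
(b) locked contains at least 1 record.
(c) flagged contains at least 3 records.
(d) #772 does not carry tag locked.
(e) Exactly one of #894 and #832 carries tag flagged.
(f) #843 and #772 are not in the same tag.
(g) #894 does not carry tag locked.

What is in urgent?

urgent = {#772}

From (d): #772 ∉ locked.
From (g): #894 ∉ locked.
Suppose #110 ∈ urgent: no assignment then satisfies all the clues, so #110 ∉ urgent.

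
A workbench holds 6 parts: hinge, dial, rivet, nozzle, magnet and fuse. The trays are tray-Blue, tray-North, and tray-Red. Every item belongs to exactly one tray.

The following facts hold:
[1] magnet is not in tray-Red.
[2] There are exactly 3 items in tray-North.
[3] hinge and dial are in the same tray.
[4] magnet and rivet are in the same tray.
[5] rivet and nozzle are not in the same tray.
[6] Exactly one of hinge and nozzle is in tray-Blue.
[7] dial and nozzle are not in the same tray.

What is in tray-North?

tray-North = {fuse, magnet, rivet}

From (1): magnet ∉ tray-Red.
(4): rivet matches magnet: rivet ∉ tray-Red.
Suppose hinge ∈ tray-North: no assignment then satisfies all the clues, so hinge ∉ tray-North.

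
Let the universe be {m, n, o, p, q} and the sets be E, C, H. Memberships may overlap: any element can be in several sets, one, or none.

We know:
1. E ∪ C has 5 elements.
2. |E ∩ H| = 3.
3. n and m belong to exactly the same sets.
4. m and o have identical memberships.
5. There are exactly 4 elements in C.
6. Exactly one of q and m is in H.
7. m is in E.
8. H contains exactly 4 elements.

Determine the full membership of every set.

E = {m, n, o, q}; C = {m, n, o, p}; H = {m, n, o, p}

From (7): m ∈ E.
(3): n matches m: n ∈ E.
(4): o matches m: o ∈ E.
Suppose m ∉ C: no assignment then satisfies all the clues, so m ∈ C.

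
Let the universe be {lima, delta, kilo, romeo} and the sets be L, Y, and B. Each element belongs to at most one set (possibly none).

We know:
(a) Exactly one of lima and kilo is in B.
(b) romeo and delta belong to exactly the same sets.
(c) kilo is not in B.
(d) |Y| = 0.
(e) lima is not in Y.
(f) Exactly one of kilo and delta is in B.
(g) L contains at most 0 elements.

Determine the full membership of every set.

From (c): kilo ∉ B.
From (e): lima ∉ Y.
(a) (exactly one): lima ∈ B.
(d): Y already has 0, so the rest are out.
(f) (exactly one): delta ∈ B.
(g): L already has 0, so the rest are out.
(b): romeo matches delta: romeo ∈ B.

L = {}; Y = {}; B = {delta, lima, romeo}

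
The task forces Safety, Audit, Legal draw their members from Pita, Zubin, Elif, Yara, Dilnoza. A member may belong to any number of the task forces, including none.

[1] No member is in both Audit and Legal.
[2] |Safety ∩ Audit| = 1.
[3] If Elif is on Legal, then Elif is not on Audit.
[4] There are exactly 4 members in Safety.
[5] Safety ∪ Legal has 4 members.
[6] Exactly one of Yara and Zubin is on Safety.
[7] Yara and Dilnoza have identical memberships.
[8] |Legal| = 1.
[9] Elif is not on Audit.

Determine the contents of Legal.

Legal = {Elif}

From (9): Elif ∉ Audit.
Suppose Pita ∈ Legal: no assignment then satisfies all the clues, so Pita ∉ Legal.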